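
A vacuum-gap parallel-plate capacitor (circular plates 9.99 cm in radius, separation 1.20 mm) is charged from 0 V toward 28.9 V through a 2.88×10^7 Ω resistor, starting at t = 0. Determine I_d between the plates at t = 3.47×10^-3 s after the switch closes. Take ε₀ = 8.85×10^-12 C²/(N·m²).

5.96×10^-7 A

C = ε₀A/d = (8.85×10^-12)(0.03135)/(1.20×10^-3) = 2.312×10^-10 F, so τ = RC = 6.659×10^-3 s.
The conduction current is I(t) = (V₀/R) e^(−t/τ), and the displacement current between the plates equals it.
t/τ = 0.5211; I_d = (28.9/2.88×10^7) · e^(−0.5211) = (1.003×10^-6)(0.5939) = 5.96×10^-7 A.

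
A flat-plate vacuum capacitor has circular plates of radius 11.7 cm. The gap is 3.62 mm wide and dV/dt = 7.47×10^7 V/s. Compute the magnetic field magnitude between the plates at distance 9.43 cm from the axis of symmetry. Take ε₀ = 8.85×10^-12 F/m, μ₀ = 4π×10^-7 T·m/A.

1.08×10^-8 T

I_d = C dV/dt with C = ε₀πR²/d = 1.051×10^-10 F, so I_d = (1.051×10^-10)(7.47×10^7) = 7.851×10^-3 A.
∮B·dl = μ₀ I_d,enc with I_d,enc = I_d r²/R² = 5.100×10^-3 A; so B = μ₀ I_d,enc/(2πr) = 1.08×10^-8 T.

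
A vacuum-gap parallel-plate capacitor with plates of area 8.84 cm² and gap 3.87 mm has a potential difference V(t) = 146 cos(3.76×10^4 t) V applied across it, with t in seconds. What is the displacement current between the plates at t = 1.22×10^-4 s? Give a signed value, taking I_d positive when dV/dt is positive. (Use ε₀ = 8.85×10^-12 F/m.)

1.10×10^-5 A

dV/dt = (146)(3.76×10^4)·−sin(4.5872) = 5.447×10^6 V/s.
I_d = C dV/dt with C = ε₀A/d = (8.85×10^-12)(8.84×10^-4)/(3.87×10^-3) = 2.022×10^-12 F, so I_d = (2.022×10^-12)(5.447×10^6) = 1.10×10^-5 A.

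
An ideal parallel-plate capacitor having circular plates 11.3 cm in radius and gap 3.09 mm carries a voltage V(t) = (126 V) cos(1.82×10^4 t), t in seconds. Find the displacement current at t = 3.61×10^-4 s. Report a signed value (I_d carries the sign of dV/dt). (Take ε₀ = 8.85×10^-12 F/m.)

-7.46×10^-5 A

dE/dt = (V₀ω/d)·−sin(ωt) with ωt = 6.5702 rad: (126)(1.82×10^4)(-0.2831)/(3.09×10^-3) = -2.101×10^8 V/(m·s).
I_d = ε₀ A dE/dt = (8.85×10^-12)(0.04011)(-2.101×10^8) = -7.46×10^-5 A.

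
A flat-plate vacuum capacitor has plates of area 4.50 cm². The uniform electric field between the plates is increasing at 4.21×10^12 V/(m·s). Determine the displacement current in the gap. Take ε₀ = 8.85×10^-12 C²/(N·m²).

I_d = ε₀ A (dE/dt) = (8.85×10^-12)(4.50×10^-4 m²)(4.21×10^12) = 0.0168 A.

0.0168 A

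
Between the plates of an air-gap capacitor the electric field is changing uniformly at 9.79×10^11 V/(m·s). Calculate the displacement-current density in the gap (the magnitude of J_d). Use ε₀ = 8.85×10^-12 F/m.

8.66 A/m²

J_d = ε₀ ∂E/∂t, so J_d = 8.66 A/m².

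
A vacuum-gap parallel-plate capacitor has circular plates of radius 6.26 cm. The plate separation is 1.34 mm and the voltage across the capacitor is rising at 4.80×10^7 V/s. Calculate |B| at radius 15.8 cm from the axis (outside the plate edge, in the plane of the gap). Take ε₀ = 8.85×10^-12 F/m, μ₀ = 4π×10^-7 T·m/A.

I_d = C dV/dt with C = ε₀πR²/d = 8.130×10^-11 F, so I_d = (8.130×10^-11)(4.80×10^7) = 3.902×10^-3 A.
Outside the plates the loop encloses all of I_d, so B·2πr = μ₀ I_d and B = 4.94×10^-9 T.

4.94×10^-9 T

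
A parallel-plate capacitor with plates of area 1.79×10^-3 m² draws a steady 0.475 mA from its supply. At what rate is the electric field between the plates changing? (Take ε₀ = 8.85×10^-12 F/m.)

By continuity, I_d in the gap equals the 0.475 mA flowing in the wire.
Since I_d = ε₀ A dE/dt, dE/dt = I_d/(ε₀A) = (4.75×10^-4)/((8.85×10^-12)(1.79×10^-3)) = 3.00×10^10 V/(m·s).

3.00×10^10 V/(m·s)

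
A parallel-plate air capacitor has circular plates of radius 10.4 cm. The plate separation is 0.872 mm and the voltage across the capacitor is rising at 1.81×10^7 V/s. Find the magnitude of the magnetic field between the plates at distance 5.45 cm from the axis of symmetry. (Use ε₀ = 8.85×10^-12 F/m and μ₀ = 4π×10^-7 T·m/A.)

dE/dt = (dV/dt)/d = 2.076×10^10 V/(m·s); I_d = ε₀(πR²)(dE/dt) = (8.85×10^-12)(0.03398)(2.076×10^10) = 6.243×10^-3 A.
For r < R the Ampère–Maxwell law gives B(2πr) = μ₀ I_d (r²/R²), so B = μ₀ I_d r/(2πR²) = (4π×10^-7)(6.243×10^-3)(0.0545)/(2π·0.104²) = 6.29×10^-9 T.

6.29×10^-9 T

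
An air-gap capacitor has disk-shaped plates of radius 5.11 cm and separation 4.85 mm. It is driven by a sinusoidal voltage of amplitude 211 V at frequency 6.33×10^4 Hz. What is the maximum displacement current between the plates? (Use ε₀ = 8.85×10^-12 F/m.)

(dE/dt)_max = V₀ω/d = 1.730×10^10 V/(m·s); ω = 2πf = 3.977×10^5 rad/s.
I_d,max = ε₀ A (dE/dt)_max = (8.85×10^-12)(8.203×10^-3)(1.730×10^10) = 1.26×10^-3 A.

1.26×10^-3 A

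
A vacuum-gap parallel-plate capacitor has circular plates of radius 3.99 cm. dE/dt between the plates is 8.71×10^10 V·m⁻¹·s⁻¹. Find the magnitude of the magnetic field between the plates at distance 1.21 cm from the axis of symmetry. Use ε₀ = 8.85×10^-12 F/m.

5.86×10^-9 T

Total displacement current: I_d = ε₀(πR²)(dE/dt) = (8.85×10^-12)(5.001×10^-3)(8.71×10^10) = 3.855×10^-3 A.
∮B·dl = μ₀ I_d,enc with I_d,enc = I_d r²/R² = 3.545×10^-4 A; so B = μ₀ I_d,enc/(2πr) = 5.86×10^-9 T.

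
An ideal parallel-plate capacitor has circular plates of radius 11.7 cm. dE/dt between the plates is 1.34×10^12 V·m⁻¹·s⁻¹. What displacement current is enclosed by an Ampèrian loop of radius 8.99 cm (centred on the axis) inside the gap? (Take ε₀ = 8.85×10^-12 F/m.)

I_d = ε₀ dΦ_E/dt = ε₀ πR² (dE/dt) = (8.85×10^-12)(0.04301)(1.34×10^12) = 0.5101 A through the full plate area.
Since J_d is uniform, the enclosed fraction is (r/R)² = 0.5904, giving I_d,enc = 0.301 A.

0.301 A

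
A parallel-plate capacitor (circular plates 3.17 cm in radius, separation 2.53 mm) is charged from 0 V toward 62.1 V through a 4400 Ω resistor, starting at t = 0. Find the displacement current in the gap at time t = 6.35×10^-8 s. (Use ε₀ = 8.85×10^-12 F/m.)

C = ε₀A/d = (8.85×10^-12)(3.157×10^-3)/(2.53×10^-3) = 1.104×10^-11 F and τ = RC = 4.858×10^-8 s. I_d in the gap equals the RC charging current.
I_d(t) = (V₀/R) e^(−t/τ) = 0.01411 · e^(−1.307) = 3.82×10^-3 A.

3.82×10^-3 A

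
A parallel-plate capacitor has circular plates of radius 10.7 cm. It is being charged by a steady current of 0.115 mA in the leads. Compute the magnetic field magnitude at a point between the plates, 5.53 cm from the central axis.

Between the plates the displacement current equals the wire current: I_d = 0.115 mA = 1.15×10^-4 A.
∮B·dl = μ₀ I_d,enc with I_d,enc = I_d r²/R² = 3.072×10^-5 A; so B = μ₀ I_d,enc/(2πr) = 1.11×10^-10 T.

1.11×10^-10 T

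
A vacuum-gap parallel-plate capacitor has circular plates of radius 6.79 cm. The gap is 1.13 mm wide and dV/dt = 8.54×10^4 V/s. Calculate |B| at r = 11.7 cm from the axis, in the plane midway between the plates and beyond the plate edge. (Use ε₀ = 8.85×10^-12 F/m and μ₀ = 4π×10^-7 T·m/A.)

1.66×10^-11 T

With E = V/d, dE/dt = 7.558×10^7 V/(m·s) and πR² = 0.01448 m², giving I_d = ε₀ πR² dE/dt = 9.685×10^-6 A.
For r ≥ R the full I_d is enclosed: B = μ₀ I_d/(2πr) = (4π×10^-7)(9.685×10^-6)/(2π·0.117) = 1.66×10^-11 T.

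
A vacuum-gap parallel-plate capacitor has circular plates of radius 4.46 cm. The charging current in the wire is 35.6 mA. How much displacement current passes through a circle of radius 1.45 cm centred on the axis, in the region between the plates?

3.76×10^-3 A

No conduction current crosses the gap, so I_d there equals the 0.0356 A in the leads.
Since J_d is uniform, the enclosed fraction is (r/R)² = 0.1057, giving I_d,enc = 3.76×10^-3 A.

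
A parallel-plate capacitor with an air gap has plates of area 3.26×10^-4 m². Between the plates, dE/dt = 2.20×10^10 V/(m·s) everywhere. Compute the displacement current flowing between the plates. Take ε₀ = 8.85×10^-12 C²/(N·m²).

With a uniform field, Φ_E = EA, so I_d = ε₀ A dE/dt = 6.35×10^-5 A.

6.35×10^-5 A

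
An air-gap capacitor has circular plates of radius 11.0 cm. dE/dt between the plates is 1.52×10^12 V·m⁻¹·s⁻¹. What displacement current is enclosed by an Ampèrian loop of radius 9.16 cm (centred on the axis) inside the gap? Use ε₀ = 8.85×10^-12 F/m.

Through the whole plate area (πR² = 0.03801 m²), I_d = ε₀ πR² dE/dt = 0.5113 A.
Through an area πr² the displacement current is I_d·(πr²/πR²) = I_d (r/R)² = 0.355 A.

0.355 A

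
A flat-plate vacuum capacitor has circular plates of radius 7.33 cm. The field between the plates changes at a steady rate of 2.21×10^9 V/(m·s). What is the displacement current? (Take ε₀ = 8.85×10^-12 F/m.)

I_d = ε₀ A (dE/dt) = (8.85×10^-12)(0.01688 m²)(2.21×10^9) = 3.30×10^-4 A.

3.30×10^-4 A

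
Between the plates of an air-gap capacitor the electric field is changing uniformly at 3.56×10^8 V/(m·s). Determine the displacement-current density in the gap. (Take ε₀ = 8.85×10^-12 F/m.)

The displacement-current density is ε₀ ∂E/∂t = (8.85×10^-12)(3.56×10^8) = 3.15×10^-3 A/m².

3.15×10^-3 A/m²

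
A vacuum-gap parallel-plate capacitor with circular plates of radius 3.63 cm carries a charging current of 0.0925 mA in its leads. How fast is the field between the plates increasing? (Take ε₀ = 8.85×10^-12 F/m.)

By continuity, I_d in the gap equals the 0.0925 mA flowing in the wire.
Since I_d = ε₀ A dE/dt, dE/dt = I_d/(ε₀A) = (9.25×10^-5)/((8.85×10^-12)(4.140×10^-3)) = 2.52×10^9 V/(m·s).

2.52×10^9 V/(m·s)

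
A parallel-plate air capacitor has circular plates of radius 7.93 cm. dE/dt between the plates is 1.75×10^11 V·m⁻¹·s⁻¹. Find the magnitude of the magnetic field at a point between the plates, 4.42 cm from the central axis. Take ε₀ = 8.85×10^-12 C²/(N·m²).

4.30×10^-8 T

I_d = ε₀ dΦ_E/dt = ε₀ πR² (dE/dt) = (8.85×10^-12)(0.01976)(1.75×10^11) = 0.03060 A through the full plate area.
∮B·dl = μ₀ I_d,enc with I_d,enc = I_d r²/R² = 9.506×10^-3 A; so B = μ₀ I_d,enc/(2πr) = 4.30×10^-8 T.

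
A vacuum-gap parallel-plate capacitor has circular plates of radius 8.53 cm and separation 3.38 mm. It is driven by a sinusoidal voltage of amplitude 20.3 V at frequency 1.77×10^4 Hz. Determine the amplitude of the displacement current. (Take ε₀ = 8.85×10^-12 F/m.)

1.35×10^-4 A

(dE/dt)_max = V₀ω/d = 6.679×10^8 V/(m·s); ω = 2πf = 1.112×10^5 rad/s.
I_d,max = ε₀ A (dE/dt)_max = (8.85×10^-12)(0.02286)(6.679×10^8) = 1.35×10^-4 A.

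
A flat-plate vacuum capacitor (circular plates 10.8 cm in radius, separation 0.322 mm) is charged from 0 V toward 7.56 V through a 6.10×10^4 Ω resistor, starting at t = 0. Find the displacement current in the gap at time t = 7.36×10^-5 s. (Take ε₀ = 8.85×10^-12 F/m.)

3.74×10^-5 A

C = ε₀A/d = (8.85×10^-12)(0.03664)/(3.22×10^-4) = 1.007×10^-9 F and τ = RC = 6.143×10^-5 s. I_d in the gap equals the RC charging current.
I_d(t) = (V₀/R) e^(−t/τ) = 1.239×10^-4 · e^(−1.198) = 3.74×10^-5 A.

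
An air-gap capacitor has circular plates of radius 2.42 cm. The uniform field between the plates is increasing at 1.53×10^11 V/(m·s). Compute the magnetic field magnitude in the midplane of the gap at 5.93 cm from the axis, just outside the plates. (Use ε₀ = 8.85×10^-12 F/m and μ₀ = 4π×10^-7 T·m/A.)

Through the whole plate area (πR² = 1.840×10^-3 m²), I_d = ε₀ πR² dE/dt = 2.491×10^-3 A.
Outside the plates the loop encloses all of I_d, so B·2πr = μ₀ I_d and B = 8.40×10^-9 T.

8.40×10^-9 T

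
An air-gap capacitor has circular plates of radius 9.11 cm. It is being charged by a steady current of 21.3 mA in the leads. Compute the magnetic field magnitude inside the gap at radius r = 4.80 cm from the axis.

No conduction current crosses the gap, so I_d there equals the 0.0213 A in the leads.
For r < R the Ampère–Maxwell law gives B(2πr) = μ₀ I_d (r²/R²), so B = μ₀ I_d r/(2πR²) = (4π×10^-7)(0.0213)(0.0480)/(2π·0.0911²) = 2.46×10^-8 T.

2.46×10^-8 T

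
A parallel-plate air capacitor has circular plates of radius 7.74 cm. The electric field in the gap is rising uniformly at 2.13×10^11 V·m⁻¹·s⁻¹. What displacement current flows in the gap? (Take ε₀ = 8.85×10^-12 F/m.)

0.0355 A

The displacement current is ε₀ times dΦ_E/dt = ε₀ A dE/dt = (8.85×10^-12)(0.01882)(2.13×10^11) = 0.0355 A.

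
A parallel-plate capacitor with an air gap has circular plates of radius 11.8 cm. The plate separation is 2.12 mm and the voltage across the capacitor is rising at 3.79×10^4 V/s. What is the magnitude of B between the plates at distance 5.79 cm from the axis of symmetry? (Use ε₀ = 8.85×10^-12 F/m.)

I_d = C dV/dt with C = ε₀πR²/d = 1.826×10^-10 F, so I_d = (1.826×10^-10)(3.79×10^4) = 6.921×10^-6 A.
An Ampèrian loop of radius r encloses a fraction (r/R)² of I_d. Then B·2πr = μ₀ I_d (r/R)², giving B = μ₀ I_d r/(2πR²) = 5.76×10^-12 T.

5.76×10^-12 T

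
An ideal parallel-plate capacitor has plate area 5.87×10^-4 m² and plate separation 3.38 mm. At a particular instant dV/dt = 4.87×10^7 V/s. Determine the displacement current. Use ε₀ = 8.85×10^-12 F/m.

7.49×10^-5 A

C = ε₀A/d = (8.85×10^-12)(5.87×10^-4)/(3.38×10^-3) = 1.537×10^-12 F.
I_d = C dV/dt = (1.537×10^-12)(4.87×10^7) = 7.49×10^-5 A.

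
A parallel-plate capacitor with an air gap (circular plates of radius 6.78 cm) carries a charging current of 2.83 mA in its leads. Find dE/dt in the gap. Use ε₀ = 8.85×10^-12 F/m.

2.21×10^10 V/(m·s)

By continuity, I_d in the gap equals the 2.83 mA flowing in the wire.
Inverting I_d = ε₀ A dE/dt gives dE/dt = 2.83×10^-3 / (8.85×10^-12 · 0.01444) = 2.21×10^10 V/(m·s).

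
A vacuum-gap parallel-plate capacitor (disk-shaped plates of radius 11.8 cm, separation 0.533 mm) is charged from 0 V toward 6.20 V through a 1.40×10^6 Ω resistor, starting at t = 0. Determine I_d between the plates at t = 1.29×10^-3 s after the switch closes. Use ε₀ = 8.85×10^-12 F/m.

1.25×10^-6 A

C = ε₀A/d = (8.85×10^-12)(0.04374)/(5.33×10^-4) = 7.263×10^-10 F and τ = RC = 1.017×10^-3 s. I_d in the gap equals the RC charging current.
I_d(t) = (V₀/R) e^(−t/τ) = 4.429×10^-6 · e^(−1.268) = 1.25×10^-6 A.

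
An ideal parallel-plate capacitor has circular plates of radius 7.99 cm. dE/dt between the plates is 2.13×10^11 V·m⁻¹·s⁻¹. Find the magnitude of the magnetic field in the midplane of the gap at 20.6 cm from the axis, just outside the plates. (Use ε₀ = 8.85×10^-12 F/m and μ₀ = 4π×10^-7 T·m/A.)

Total displacement current: I_d = ε₀(πR²)(dE/dt) = (8.85×10^-12)(0.02006)(2.13×10^11) = 0.03781 A.
Outside the plates the loop encloses all of I_d, so B·2πr = μ₀ I_d and B = 3.67×10^-8 T.

3.67×10^-8 T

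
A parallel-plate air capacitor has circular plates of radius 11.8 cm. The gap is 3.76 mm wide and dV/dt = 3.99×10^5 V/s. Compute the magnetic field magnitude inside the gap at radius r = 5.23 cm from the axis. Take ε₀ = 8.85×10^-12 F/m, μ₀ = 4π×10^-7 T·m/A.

dE/dt = (dV/dt)/d = 1.061×10^8 V/(m·s); I_d = ε₀(πR²)(dE/dt) = (8.85×10^-12)(0.04374)(1.061×10^8) = 4.107×10^-5 A.
∮B·dl = μ₀ I_d,enc with I_d,enc = I_d r²/R² = 8.068×10^-6 A; so B = μ₀ I_d,enc/(2πr) = 3.09×10^-11 T.

3.09×10^-11 T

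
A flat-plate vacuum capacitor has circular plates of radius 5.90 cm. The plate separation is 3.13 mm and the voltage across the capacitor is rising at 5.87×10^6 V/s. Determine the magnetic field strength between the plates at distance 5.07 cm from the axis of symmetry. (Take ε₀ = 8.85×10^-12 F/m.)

dE/dt = (dV/dt)/d = 1.875×10^9 V/(m·s); I_d = ε₀(πR²)(dE/dt) = (8.85×10^-12)(0.01094)(1.875×10^9) = 1.815×10^-4 A.
∮B·dl = μ₀ I_d,enc with I_d,enc = I_d r²/R² = 1.340×10^-4 A; so B = μ₀ I_d,enc/(2πr) = 5.29×10^-10 T.

5.29×10^-10 T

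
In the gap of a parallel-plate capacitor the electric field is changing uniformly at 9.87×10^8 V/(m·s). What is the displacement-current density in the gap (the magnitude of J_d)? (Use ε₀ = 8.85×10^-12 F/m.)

J_d = ε₀ dE/dt = (8.85×10^-12)(9.87×10^8) = 8.73×10^-3 A/m².

8.73×10^-3 A/m²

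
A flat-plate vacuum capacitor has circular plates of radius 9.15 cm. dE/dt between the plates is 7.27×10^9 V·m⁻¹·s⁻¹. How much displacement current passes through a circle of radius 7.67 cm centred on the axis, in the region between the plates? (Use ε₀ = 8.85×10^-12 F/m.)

1.19×10^-3 A

I_d = ε₀ dΦ_E/dt = ε₀ πR² (dE/dt) = (8.85×10^-12)(0.02630)(7.27×10^9) = 1.692×10^-3 A through the full plate area.
The field is uniform, so I_d,enc = I_d (r/R)² = (1.692×10^-3)(7.67/9.15)² = 1.19×10^-3 A.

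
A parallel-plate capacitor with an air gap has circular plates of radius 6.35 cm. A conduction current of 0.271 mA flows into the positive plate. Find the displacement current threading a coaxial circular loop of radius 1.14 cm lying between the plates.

8.73×10^-6 A

Between the plates the displacement current equals the wire current: I_d = 0.271 mA = 2.71×10^-4 A.
The field is uniform, so I_d,enc = I_d (r/R)² = (2.71×10^-4)(1.14/6.35)² = 8.73×10^-6 A.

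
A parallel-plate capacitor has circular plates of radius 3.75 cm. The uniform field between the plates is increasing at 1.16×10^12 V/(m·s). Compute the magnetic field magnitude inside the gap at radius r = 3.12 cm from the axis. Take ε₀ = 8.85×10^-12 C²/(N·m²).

I_d = ε₀ dΦ_E/dt = ε₀ πR² (dE/dt) = (8.85×10^-12)(4.418×10^-3)(1.16×10^12) = 0.04536 A through the full plate area.
For r < R the Ampère–Maxwell law gives B(2πr) = μ₀ I_d (r²/R²), so B = μ₀ I_d r/(2πR²) = (4π×10^-7)(0.04536)(0.0312)/(2π·0.0375²) = 2.01×10^-7 T.

2.01×10^-7 T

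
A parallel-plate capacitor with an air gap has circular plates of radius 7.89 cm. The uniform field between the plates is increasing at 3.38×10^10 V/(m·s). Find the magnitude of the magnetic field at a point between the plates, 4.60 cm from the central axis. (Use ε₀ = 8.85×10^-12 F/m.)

I_d = ε₀ dΦ_E/dt = ε₀ πR² (dE/dt) = (8.85×10^-12)(0.01956)(3.38×10^10) = 5.851×10^-3 A through the full plate area.
For r < R the Ampère–Maxwell law gives B(2πr) = μ₀ I_d (r²/R²), so B = μ₀ I_d r/(2πR²) = (4π×10^-7)(5.851×10^-3)(0.0460)/(2π·0.0789²) = 8.65×10^-9 T.

8.65×10^-9 T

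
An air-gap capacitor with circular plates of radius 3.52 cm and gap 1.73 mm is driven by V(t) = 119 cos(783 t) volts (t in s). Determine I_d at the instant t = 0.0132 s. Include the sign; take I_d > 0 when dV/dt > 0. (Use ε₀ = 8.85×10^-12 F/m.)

dV/dt = (119)(783)·−sin(10.3356) = 7.361×10^4 V/s.
I_d = C dV/dt with C = ε₀A/d = (8.85×10^-12)(3.893×10^-3)/(1.73×10^-3) = 1.992×10^-11 F, so I_d = (1.992×10^-11)(7.361×10^4) = 1.47×10^-6 A.

1.47×10^-6 A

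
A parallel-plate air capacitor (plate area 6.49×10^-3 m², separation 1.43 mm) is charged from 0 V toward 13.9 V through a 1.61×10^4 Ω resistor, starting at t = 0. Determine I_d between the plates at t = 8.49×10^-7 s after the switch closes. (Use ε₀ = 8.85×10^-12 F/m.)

With C = ε₀A/d = (8.85×10^-12)(6.49×10^-3)/(1.43×10^-3) = 4.017×10^-11 F, the time constant is τ = RC = 6.467×10^-7 s, so t/τ = 1.313 and e^(−t/τ) = 0.2690.
I_d = I_cond = (V₀/R) e^(−t/τ) = (8.634×10^-4)(0.2690) = 2.32×10^-4 A.

2.32×10^-4 A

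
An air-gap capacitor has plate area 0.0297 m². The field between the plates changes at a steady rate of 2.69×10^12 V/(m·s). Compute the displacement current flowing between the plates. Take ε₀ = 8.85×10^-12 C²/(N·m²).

0.707 A

I_d = ε₀ A (dE/dt) = (8.85×10^-12)(0.0297 m²)(2.69×10^12) = 0.707 A.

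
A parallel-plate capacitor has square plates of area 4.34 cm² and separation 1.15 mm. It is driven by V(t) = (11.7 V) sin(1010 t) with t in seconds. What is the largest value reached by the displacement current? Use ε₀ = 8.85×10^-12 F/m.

3.95×10^-8 A

The displacement current equals the conduction current C dV/dt, which peaks at C V₀ ω.
With C = ε₀A/d = (8.85×10^-12)(4.34×10^-4)/(1.15×10^-3) = 3.340×10^-12 F and ω = 1010 rad/s, I_d,max = (3.340×10^-12)(11.7)(1010) = 3.95×10^-8 A.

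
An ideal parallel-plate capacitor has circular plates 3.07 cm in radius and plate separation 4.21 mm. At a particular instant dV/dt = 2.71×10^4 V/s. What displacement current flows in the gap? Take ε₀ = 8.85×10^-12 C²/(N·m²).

E = V/d so dE/dt = (dV/dt)/d = 6.437×10^6 V/(m·s), and I_d = ε₀ A dE/dt = (8.85×10^-12)(2.961×10^-3)(6.437×10^6) = 1.69×10^-7 A.

1.69×10^-7 A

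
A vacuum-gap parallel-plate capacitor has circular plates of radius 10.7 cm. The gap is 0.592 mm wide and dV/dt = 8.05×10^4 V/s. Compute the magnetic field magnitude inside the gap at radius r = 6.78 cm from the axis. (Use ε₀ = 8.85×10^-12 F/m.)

I_d = C dV/dt with C = ε₀πR²/d = 5.377×10^-10 F, so I_d = (5.377×10^-10)(8.05×10^4) = 4.328×10^-5 A.
For r < R the Ampère–Maxwell law gives B(2πr) = μ₀ I_d (r²/R²), so B = μ₀ I_d r/(2πR²) = (4π×10^-7)(4.328×10^-5)(0.0678)/(2π·0.107²) = 5.13×10^-11 T.

5.13×10^-11 T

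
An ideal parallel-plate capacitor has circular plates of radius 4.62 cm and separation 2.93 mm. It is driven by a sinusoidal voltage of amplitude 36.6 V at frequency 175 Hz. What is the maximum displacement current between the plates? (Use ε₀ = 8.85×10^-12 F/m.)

(dE/dt)_max = V₀ω/d = 1.374×10^7 V/(m·s); ω = 2πf = 1100 rad/s.
I_d,max = ε₀ A (dE/dt)_max = (8.85×10^-12)(6.706×10^-3)(1.374×10^7) = 8.15×10^-7 A.

8.15×10^-7 A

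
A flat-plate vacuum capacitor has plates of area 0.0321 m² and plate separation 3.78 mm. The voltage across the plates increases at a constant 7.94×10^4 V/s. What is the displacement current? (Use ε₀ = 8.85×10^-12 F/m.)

5.97×10^-6 A

The field between the plates is E = V/d, so dE/dt = (7.94×10^4)/(3.78×10^-3 m) = 2.101×10^7 V/(m·s).
I_d = ε₀ A (dE/dt) = (8.85×10^-12)(0.0321)(2.101×10^7) = 5.97×10^-6 A.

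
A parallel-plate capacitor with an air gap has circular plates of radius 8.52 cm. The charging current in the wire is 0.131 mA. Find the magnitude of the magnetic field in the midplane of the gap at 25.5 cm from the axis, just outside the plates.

1.03×10^-10 T

No conduction current crosses the gap, so I_d there equals the 1.31×10^-4 A in the leads.
With r > R the enclosed displacement current is the full I_d; B = μ₀ I_d / (2πr) = 1.03×10^-10 T.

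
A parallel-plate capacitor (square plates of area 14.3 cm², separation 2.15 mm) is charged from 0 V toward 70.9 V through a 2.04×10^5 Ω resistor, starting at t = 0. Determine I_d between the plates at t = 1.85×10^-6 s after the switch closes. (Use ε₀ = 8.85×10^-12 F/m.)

With C = ε₀A/d = (8.85×10^-12)(1.43×10^-3)/(2.15×10^-3) = 5.886×10^-12 F, the time constant is τ = RC = 1.201×10^-6 s, so t/τ = 1.540 and e^(−t/τ) = 0.2144.
I_d = I_cond = (V₀/R) e^(−t/τ) = (3.475×10^-4)(0.2144) = 7.45×10^-5 A.

7.45×10^-5 A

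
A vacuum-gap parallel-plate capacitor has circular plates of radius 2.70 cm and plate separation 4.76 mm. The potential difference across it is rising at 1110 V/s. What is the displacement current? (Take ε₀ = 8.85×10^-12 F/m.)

The field between the plates is E = V/d, so dE/dt = (1110)/(4.76×10^-3 m) = 2.332×10^5 V/(m·s).
I_d = ε₀ A (dE/dt) = (8.85×10^-12)(2.290×10^-3)(2.332×10^5) = 4.73×10^-9 A.

4.73×10^-9 A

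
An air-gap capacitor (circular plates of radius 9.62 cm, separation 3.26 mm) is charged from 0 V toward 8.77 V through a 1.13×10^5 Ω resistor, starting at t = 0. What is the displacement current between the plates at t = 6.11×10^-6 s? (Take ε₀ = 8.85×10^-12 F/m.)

3.91×10^-5 A

With C = ε₀A/d = (8.85×10^-12)(0.02907)/(3.26×10^-3) = 7.892×10^-11 F, the time constant is τ = RC = 8.918×10^-6 s, so t/τ = 0.6851 and e^(−t/τ) = 0.5040.
I_d = I_cond = (V₀/R) e^(−t/τ) = (7.761×10^-5)(0.5040) = 3.91×10^-5 A.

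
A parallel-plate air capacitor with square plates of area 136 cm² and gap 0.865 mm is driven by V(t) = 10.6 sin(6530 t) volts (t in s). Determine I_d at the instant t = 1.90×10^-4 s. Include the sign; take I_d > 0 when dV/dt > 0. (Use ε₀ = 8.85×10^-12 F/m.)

dV/dt = (10.6)(6530)·cos(1.2407) = 2.244×10^4 V/s.
I_d = C dV/dt with C = ε₀A/d = (8.85×10^-12)(0.0136)/(8.65×10^-4) = 1.391×10^-10 F, so I_d = (1.391×10^-10)(2.244×10^4) = 3.12×10^-6 A.

3.12×10^-6 A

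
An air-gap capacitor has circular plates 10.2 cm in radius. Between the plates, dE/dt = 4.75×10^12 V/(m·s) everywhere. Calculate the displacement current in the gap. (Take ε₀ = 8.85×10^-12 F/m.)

With a uniform field, Φ_E = EA, so I_d = ε₀ A dE/dt = 1.37 A.

1.37 A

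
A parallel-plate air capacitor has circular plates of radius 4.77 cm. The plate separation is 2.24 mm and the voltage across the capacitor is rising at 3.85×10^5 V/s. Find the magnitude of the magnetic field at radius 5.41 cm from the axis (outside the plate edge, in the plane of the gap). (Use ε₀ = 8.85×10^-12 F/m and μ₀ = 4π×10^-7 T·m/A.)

4.02×10^-11 T

dE/dt = (dV/dt)/d = 1.719×10^8 V/(m·s); I_d = ε₀(πR²)(dE/dt) = (8.85×10^-12)(7.148×10^-3)(1.719×10^8) = 1.087×10^-5 A.
For r ≥ R the full I_d is enclosed: B = μ₀ I_d/(2πr) = (4π×10^-7)(1.087×10^-5)/(2π·0.0541) = 4.02×10^-11 T.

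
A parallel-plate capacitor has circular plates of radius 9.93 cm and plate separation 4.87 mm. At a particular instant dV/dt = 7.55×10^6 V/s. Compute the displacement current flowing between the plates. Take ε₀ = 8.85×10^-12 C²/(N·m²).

4.25×10^-4 A

The field between the plates is E = V/d, so dE/dt = (7.55×10^6)/(4.87×10^-3 m) = 1.550×10^9 V/(m·s).
I_d = ε₀ A (dE/dt) = (8.85×10^-12)(0.03098)(1.550×10^9) = 4.25×10^-4 A.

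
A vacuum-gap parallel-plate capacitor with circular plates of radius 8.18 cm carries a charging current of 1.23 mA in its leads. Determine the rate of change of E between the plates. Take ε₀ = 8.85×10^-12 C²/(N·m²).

6.61×10^9 V/(m·s)

Charge continuity gives I_d = I = 1.23×10^-3 A between the plates.
Since I_d = ε₀ A dE/dt, dE/dt = I_d/(ε₀A) = (1.23×10^-3)/((8.85×10^-12)(0.02102)) = 6.61×10^9 V/(m·s).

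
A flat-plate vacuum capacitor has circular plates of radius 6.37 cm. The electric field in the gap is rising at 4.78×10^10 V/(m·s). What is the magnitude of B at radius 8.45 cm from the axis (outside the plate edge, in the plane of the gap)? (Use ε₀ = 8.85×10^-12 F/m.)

1.28×10^-8 T

I_d = ε₀ dΦ_E/dt = ε₀ πR² (dE/dt) = (8.85×10^-12)(0.01275)(4.78×10^10) = 5.394×10^-3 A through the full plate area.
Outside the plates the loop encloses all of I_d, so B·2πr = μ₀ I_d and B = 1.28×10^-8 T.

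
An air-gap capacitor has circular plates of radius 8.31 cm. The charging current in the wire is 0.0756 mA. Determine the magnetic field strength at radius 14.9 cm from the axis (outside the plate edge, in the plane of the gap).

1.01×10^-10 T

No conduction current crosses the gap, so I_d there equals the 7.56×10^-5 A in the leads.
For r ≥ R the full I_d is enclosed: B = μ₀ I_d/(2πr) = (4π×10^-7)(7.56×10^-5)/(2π·0.149) = 1.01×10^-10 T.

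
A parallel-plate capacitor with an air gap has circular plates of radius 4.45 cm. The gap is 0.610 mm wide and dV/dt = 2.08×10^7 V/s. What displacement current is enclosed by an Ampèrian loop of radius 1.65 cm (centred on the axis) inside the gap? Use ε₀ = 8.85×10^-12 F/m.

With E = V/d, dE/dt = 3.410×10^10 V/(m·s) and πR² = 6.221×10^-3 m², giving I_d = ε₀ πR² dE/dt = 1.877×10^-3 A.
The field is uniform, so I_d,enc = I_d (r/R)² = (1.877×10^-3)(1.65/4.45)² = 2.58×10^-4 A.

2.58×10^-4 A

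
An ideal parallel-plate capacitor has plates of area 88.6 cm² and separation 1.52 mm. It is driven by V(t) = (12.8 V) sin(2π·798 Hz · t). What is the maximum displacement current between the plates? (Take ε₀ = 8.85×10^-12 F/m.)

3.31×10^-6 A

C = ε₀A/d = (8.85×10^-12)(8.86×10^-3)/(1.52×10^-3) = 5.159×10^-11 F; ω = 2πf = 5014 rad/s.
I_d = C dV/dt, so |I_d|_max = C V₀ ω = (5.159×10^-11)(12.8)(5014) = 3.31×10^-6 A.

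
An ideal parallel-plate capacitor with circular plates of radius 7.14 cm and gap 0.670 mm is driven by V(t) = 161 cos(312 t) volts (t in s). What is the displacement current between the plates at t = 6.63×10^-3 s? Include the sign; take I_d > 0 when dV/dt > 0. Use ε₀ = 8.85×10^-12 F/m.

dV/dt = (161)(312)·−sin(2.06856) = -4.414×10^4 V/s.
I_d = C dV/dt with C = ε₀A/d = (8.85×10^-12)(0.01602)/(6.70×10^-4) = 2.116×10^-10 F, so I_d = (2.116×10^-10)(-4.414×10^4) = -9.34×10^-6 A.

-9.34×10^-6 A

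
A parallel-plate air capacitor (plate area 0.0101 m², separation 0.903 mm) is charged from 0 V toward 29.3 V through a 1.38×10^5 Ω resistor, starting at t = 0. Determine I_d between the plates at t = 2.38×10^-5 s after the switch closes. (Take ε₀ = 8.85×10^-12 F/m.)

3.72×10^-5 A

C = ε₀A/d = (8.85×10^-12)(0.0101)/(9.03×10^-4) = 9.899×10^-11 F and τ = RC = 1.366×10^-5 s. I_d in the gap equals the RC charging current.
I_d(t) = (V₀/R) e^(−t/τ) = 2.123×10^-4 · e^(−1.742) = 3.72×10^-5 A.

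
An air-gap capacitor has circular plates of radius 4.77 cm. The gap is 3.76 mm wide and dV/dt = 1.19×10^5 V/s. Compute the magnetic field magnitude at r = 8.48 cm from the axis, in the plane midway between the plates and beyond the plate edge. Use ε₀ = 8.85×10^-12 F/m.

With E = V/d, dE/dt = 3.165×10^7 V/(m·s) and πR² = 7.148×10^-3 m², giving I_d = ε₀ πR² dE/dt = 2.002×10^-6 A.
With r > R the enclosed displacement current is the full I_d; B = μ₀ I_d / (2πr) = 4.72×10^-12 T.

4.72×10^-12 T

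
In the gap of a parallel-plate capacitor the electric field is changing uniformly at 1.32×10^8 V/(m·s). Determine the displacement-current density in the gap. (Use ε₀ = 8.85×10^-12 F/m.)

J_d = ε₀ dE/dt = (8.85×10^-12)(1.32×10^8) = 1.17×10^-3 A/m².

1.17×10^-3 A/m²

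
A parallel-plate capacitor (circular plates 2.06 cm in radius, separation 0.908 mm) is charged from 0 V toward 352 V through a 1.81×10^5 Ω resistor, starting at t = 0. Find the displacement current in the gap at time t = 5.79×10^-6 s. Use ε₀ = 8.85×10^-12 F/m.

With C = ε₀A/d = (8.85×10^-12)(1.333×10^-3)/(9.08×10^-4) = 1.299×10^-11 F, the time constant is τ = RC = 2.351×10^-6 s, so t/τ = 2.463 and e^(−t/τ) = 0.08518.
I_d = I_cond = (V₀/R) e^(−t/τ) = (1.945×10^-3)(0.08518) = 1.66×10^-4 A.

1.66×10^-4 A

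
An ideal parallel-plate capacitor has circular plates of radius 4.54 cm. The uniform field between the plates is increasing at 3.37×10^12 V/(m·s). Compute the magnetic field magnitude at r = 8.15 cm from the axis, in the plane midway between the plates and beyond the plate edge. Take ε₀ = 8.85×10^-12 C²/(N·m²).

4.74×10^-7 T

Through the whole plate area (πR² = 6.475×10^-3 m²), I_d = ε₀ πR² dE/dt = 0.1931 A.
Outside the plates the loop encloses all of I_d, so B·2πr = μ₀ I_d and B = 4.74×10^-7 T.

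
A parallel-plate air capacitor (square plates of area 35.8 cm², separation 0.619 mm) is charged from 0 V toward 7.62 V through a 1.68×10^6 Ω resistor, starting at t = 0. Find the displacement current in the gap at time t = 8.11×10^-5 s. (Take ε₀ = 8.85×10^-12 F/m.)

C = ε₀A/d = (8.85×10^-12)(3.58×10^-3)/(6.19×10^-4) = 5.118×10^-11 F and τ = RC = 8.598×10^-5 s. I_d in the gap equals the RC charging current.
I_d(t) = (V₀/R) e^(−t/τ) = 4.536×10^-6 · e^(−0.9432) = 1.77×10^-6 A.

1.77×10^-6 A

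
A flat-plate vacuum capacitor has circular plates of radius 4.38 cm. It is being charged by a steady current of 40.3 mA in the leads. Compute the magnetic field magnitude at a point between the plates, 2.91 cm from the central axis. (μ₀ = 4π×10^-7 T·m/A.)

No conduction current crosses the gap, so I_d there equals the 0.0403 A in the leads.
For r < R the Ampère–Maxwell law gives B(2πr) = μ₀ I_d (r²/R²), so B = μ₀ I_d r/(2πR²) = (4π×10^-7)(0.0403)(0.0291)/(2π·0.0438²) = 1.22×10^-7 T.

1.22×10^-7 T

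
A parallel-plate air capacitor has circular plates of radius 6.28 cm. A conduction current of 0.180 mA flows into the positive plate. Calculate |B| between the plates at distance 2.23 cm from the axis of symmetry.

By continuity the displacement current in the gap matches the conduction current: I_d = 1.80×10^-4 A.
For r < R the Ampère–Maxwell law gives B(2πr) = μ₀ I_d (r²/R²), so B = μ₀ I_d r/(2πR²) = (4π×10^-7)(1.80×10^-4)(0.0223)/(2π·0.0628²) = 2.04×10^-10 T.

2.04×10^-10 T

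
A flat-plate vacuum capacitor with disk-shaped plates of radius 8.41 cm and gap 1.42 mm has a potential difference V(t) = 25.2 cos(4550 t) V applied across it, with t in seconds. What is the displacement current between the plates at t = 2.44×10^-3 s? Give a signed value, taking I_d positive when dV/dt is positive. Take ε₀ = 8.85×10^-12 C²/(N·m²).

1.58×10^-5 A

dV/dt = (25.2)(4550)·−sin(11.102) = 1.140×10^5 V/s.
I_d = C dV/dt with C = ε₀A/d = (8.85×10^-12)(0.02222)/(1.42×10^-3) = 1.385×10^-10 F, so I_d = (1.385×10^-10)(1.140×10^5) = 1.58×10^-5 A.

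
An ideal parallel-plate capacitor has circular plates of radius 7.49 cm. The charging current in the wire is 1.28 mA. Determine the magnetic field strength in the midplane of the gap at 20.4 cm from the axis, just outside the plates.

1.25×10^-9 T

By continuity the displacement current in the gap matches the conduction current: I_d = 1.28×10^-3 A.
For r ≥ R the full I_d is enclosed: B = μ₀ I_d/(2πr) = (4π×10^-7)(1.28×10^-3)/(2π·0.204) = 1.25×10^-9 T.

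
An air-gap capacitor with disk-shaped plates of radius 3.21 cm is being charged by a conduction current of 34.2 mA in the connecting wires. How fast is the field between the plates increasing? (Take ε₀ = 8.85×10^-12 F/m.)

By continuity, I_d in the gap equals the 34.2 mA flowing in the wire.
Since I_d = ε₀ A dE/dt, dE/dt = I_d/(ε₀A) = (0.0342)/((8.85×10^-12)(3.237×10^-3)) = 1.19×10^12 V/(m·s).

1.19×10^12 V/(m·s)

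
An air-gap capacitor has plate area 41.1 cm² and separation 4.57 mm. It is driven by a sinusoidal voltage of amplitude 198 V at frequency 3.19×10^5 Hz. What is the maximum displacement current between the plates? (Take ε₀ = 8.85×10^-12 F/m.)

C = ε₀A/d = (8.85×10^-12)(4.11×10^-3)/(4.57×10^-3) = 7.959×10^-12 F; ω = 2πf = 2.004×10^6 rad/s.
I_d = C dV/dt, so |I_d|_max = C V₀ ω = (7.959×10^-12)(198)(2.004×10^6) = 3.16×10^-3 A.

3.16×10^-3 A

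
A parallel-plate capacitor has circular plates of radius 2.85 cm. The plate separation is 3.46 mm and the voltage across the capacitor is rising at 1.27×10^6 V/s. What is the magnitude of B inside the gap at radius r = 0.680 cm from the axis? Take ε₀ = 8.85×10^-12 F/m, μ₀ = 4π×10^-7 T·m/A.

With E = V/d, dE/dt = 3.671×10^8 V/(m·s) and πR² = 2.552×10^-3 m², giving I_d = ε₀ πR² dE/dt = 8.291×10^-6 A.
For r < R the Ampère–Maxwell law gives B(2πr) = μ₀ I_d (r²/R²), so B = μ₀ I_d r/(2πR²) = (4π×10^-7)(8.291×10^-6)(6.80×10^-3)/(2π·0.0285²) = 1.39×10^-11 T.

1.39×10^-11 T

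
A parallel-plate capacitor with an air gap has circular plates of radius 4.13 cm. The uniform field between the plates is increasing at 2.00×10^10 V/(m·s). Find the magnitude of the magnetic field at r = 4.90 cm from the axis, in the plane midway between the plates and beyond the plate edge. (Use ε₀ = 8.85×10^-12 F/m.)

3.87×10^-9 T

Total displacement current: I_d = ε₀(πR²)(dE/dt) = (8.85×10^-12)(5.359×10^-3)(2.00×10^10) = 9.485×10^-4 A.
With r > R the enclosed displacement current is the full I_d; B = μ₀ I_d / (2πr) = 3.87×10^-9 T.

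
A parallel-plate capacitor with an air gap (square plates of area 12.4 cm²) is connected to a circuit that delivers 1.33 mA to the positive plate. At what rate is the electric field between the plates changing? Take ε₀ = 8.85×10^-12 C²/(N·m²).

By continuity, I_d in the gap equals the 1.33 mA flowing in the wire.
Inverting I_d = ε₀ A dE/dt gives dE/dt = 1.33×10^-3 / (8.85×10^-12 · 1.24×10^-3) = 1.21×10^11 V/(m·s).

1.21×10^11 V/(m·s)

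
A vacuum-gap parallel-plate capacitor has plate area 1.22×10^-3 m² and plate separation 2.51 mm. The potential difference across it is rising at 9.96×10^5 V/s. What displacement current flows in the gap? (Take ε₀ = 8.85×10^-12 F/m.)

4.28×10^-6 A

C = ε₀A/d = (8.85×10^-12)(1.22×10^-3)/(2.51×10^-3) = 4.302×10^-12 F.
I_d = C dV/dt = (4.302×10^-12)(9.96×10^5) = 4.28×10^-6 A.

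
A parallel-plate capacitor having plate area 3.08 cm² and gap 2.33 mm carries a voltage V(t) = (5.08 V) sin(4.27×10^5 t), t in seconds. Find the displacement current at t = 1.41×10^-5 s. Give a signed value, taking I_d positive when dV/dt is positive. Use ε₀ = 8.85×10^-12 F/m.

dV/dt = (5.08)(4.27×10^5)·cos(6.0207) = 2.095×10^6 V/s.
I_d = C dV/dt with C = ε₀A/d = (8.85×10^-12)(3.08×10^-4)/(2.33×10^-3) = 1.170×10^-12 F, so I_d = (1.170×10^-12)(2.095×10^6) = 2.45×10^-6 A.

2.45×10^-6 A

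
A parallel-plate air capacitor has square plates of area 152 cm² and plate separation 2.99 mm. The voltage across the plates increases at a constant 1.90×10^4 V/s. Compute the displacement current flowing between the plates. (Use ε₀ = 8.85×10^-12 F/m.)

The displacement current equals the charging current C dV/dt. With C = ε₀A/d = (8.85×10^-12)(0.0152)/(2.99×10^-3) = 4.499×10^-11 F, I_d = (4.499×10^-11)(1.90×10^4) = 8.55×10^-7 A.

8.55×10^-7 A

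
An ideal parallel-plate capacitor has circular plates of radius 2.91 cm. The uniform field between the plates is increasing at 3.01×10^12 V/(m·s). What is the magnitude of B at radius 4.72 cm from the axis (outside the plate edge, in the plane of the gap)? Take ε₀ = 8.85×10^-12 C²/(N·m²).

3.00×10^-7 T

Through the whole plate area (πR² = 2.660×10^-3 m²), I_d = ε₀ πR² dE/dt = 0.07086 A.
Outside the plates the loop encloses all of I_d, so B·2πr = μ₀ I_d and B = 3.00×10^-7 T.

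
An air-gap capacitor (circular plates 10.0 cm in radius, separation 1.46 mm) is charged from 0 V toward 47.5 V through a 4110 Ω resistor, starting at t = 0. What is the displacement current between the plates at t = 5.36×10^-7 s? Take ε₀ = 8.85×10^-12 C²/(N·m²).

With C = ε₀A/d = (8.85×10^-12)(0.03142)/(1.46×10^-3) = 1.905×10^-10 F, the time constant is τ = RC = 7.830×10^-7 s, so t/τ = 0.6845 and e^(−t/τ) = 0.5043.
I_d = I_cond = (V₀/R) e^(−t/τ) = (0.01156)(0.5043) = 5.83×10^-3 A.

5.83×10^-3 A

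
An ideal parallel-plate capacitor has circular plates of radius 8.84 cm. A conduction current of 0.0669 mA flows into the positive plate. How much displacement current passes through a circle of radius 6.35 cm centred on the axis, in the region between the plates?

3.45×10^-5 A

Between the plates the displacement current equals the wire current: I_d = 0.0669 mA = 6.69×10^-5 A.
Since J_d is uniform, the enclosed fraction is (r/R)² = 0.5160, giving I_d,enc = 3.45×10^-5 A.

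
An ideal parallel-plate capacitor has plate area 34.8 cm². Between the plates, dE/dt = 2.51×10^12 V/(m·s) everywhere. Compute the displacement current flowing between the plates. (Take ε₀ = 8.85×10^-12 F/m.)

0.0773 A

I_d = ε₀ A (dE/dt) = (8.85×10^-12)(3.48×10^-3 m²)(2.51×10^12) = 0.0773 A.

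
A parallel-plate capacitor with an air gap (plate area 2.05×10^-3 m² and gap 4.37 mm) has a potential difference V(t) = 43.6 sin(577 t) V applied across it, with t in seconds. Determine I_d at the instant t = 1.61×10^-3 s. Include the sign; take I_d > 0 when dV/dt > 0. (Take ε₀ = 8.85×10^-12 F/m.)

6.25×10^-8 A

C = ε₀A/d = (8.85×10^-12)(2.05×10^-3)/(4.37×10^-3) = 4.152×10^-12 F. dV/dt = V₀ω·cos(ωt); at ωt = 0.92897 rad this factor is 0.5987.
I_d = C dV/dt = (4.152×10^-12)(43.6)(577)(0.5987) = 6.25×10^-8 A.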